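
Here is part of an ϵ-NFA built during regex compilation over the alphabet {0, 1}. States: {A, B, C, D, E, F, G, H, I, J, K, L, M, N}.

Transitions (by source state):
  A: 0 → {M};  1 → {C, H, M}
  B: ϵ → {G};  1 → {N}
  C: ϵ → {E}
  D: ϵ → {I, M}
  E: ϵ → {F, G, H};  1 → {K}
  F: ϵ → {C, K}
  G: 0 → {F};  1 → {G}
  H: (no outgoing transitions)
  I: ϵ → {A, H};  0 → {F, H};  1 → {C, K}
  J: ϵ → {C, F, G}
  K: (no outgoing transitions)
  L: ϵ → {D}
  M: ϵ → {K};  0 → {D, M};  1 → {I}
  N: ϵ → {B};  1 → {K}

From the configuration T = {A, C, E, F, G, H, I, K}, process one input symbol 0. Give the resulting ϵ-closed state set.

A on 0 → {M}.
G on 0 → {F}.
I on 0 → {F, H}.
No 0-transition from C, E, F, H, K.
Union after reading 0: {F, H, M}.
Now take the ϵ-closure:
From F via ϵ: add C, K.
From C via ϵ: add E.
From E via ϵ: add G.
No new states can be added; the closed set is {C, E, F, G, H, K, M}.

{C, E, F, G, H, K, M}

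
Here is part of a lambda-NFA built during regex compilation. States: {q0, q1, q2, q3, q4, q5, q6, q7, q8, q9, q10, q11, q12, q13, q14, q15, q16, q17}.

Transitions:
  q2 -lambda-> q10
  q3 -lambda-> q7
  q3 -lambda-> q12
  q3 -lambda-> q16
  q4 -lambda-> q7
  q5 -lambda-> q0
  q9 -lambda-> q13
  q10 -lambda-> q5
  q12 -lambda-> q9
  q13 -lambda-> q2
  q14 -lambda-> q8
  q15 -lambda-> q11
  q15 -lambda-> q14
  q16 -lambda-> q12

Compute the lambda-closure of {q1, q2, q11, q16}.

Start with {q1, q2, q11, q16}.
From q2 via lambda: add q10.
From q16 via lambda: add q12.
From q10 via lambda: add q5.
From q12 via lambda: add q9.
From q5 via lambda: add q0.
From q9 via lambda: add q13.
No new states can be added; the closed set is {q0, q1, q2, q5, q9, q10, q11, q12, q13, q16}.

{q0, q1, q2, q5, q9, q10, q11, q12, q13, q16}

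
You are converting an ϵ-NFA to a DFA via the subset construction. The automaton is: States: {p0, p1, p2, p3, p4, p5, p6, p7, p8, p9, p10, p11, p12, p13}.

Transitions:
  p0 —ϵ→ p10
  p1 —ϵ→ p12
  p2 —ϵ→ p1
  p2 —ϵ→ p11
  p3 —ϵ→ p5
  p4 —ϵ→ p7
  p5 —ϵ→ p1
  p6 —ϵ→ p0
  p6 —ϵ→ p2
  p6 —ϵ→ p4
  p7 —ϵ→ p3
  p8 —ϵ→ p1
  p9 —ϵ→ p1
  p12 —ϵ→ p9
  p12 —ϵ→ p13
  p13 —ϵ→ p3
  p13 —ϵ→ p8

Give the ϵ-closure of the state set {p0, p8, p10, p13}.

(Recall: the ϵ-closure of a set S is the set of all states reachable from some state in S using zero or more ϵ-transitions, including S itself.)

{p0, p1, p3, p5, p8, p9, p10, p12, p13}

Start with {p0, p8, p10, p13}.
From p8 via ϵ: add p1.
From p13 via ϵ: add p3.
From p1 via ϵ: add p12.
From p3 via ϵ: add p5.
From p12 via ϵ: add p9.
No new states can be added; the closed set is {p0, p1, p3, p5, p8, p9, p10, p12, p13}.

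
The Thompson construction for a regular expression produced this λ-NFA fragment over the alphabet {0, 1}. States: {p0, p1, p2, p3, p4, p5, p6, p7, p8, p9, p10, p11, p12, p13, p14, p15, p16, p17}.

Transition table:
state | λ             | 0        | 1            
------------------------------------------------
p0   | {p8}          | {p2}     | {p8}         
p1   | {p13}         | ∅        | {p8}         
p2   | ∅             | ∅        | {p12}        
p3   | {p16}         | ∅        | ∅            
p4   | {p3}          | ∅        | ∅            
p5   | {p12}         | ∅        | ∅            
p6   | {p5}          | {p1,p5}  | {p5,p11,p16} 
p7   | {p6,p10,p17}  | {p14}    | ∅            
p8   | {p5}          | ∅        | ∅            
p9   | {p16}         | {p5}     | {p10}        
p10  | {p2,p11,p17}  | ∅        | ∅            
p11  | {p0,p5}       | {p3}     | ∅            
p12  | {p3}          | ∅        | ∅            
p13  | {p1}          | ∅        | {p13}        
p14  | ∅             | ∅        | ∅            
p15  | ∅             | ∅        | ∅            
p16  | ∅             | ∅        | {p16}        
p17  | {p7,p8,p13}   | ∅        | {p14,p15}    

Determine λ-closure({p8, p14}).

Start with {p8, p14}.
From p8 via λ: add p5.
From p5 via λ: add p12.
From p12 via λ: add p3.
From p3 via λ: add p16.
No new states can be added; the closed set is {p3, p5, p8, p12, p14, p16}.

{p3, p5, p8, p12, p14, p16}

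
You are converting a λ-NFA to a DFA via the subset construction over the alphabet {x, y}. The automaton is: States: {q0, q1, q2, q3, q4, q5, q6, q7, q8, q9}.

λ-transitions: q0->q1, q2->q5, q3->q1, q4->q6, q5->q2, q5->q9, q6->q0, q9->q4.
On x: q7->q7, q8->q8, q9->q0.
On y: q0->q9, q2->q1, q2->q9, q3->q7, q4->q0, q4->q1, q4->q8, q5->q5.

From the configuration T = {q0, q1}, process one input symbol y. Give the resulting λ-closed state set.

q0 on y → {q9}.
No y-transition from q1.
Union after reading y: {q9}.
Now take the λ-closure:
From q9 via λ: add q4.
From q4 via λ: add q6.
From q6 via λ: add q0.
From q0 via λ: add q1.
No new states can be added; the closed set is {q0, q1, q4, q6, q9}.

{q0, q1, q4, q6, q9}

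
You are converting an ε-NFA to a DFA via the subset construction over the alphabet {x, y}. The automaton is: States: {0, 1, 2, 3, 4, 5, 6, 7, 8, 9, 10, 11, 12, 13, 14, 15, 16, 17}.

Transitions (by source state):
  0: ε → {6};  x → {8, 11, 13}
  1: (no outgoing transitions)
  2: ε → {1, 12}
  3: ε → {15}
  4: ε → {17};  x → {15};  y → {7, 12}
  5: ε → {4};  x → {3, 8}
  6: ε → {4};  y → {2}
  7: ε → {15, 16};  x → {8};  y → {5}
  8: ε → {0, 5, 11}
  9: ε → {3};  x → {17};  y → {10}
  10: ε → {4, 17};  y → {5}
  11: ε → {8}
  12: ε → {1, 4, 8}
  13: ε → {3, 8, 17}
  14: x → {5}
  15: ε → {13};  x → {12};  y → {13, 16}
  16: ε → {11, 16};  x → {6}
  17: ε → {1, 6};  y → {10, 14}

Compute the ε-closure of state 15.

Start with {15}.
From 15 via ε: add 13.
From 13 via ε: add 3, 8, 17.
From 8 via ε: add 0, 5, 11.
From 17 via ε: add 1, 6.
From 5 via ε: add 4.
No new states can be added; the closed set is {0, 1, 3, 4, 5, 6, 8, 11, 13, 15, 17}.

{0, 1, 3, 4, 5, 6, 8, 11, 13, 15, 17}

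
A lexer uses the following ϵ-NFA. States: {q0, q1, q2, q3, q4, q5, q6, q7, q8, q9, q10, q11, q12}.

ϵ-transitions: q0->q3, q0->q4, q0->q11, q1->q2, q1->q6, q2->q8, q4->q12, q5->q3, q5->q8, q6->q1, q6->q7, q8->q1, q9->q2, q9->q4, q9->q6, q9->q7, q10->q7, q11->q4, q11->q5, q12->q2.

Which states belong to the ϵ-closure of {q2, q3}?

Start with {q2, q3}.
From q2 via ϵ: add q8.
From q8 via ϵ: add q1.
From q1 via ϵ: add q6.
From q6 via ϵ: add q7.
No new states can be added; the closed set is {q1, q2, q3, q6, q7, q8}.

{q1, q2, q3, q6, q7, q8}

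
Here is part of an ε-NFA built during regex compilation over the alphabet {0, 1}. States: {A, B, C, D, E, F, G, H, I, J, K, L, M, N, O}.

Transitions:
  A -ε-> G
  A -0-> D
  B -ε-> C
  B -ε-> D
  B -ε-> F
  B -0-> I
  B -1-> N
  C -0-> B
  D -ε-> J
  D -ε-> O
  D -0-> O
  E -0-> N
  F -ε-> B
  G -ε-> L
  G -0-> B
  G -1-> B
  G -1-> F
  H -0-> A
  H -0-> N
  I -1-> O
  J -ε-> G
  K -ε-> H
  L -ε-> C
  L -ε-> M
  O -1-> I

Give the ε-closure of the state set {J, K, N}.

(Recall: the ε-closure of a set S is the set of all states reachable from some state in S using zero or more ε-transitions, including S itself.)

{C, G, H, J, K, L, M, N}

Start with {J, K, N}.
From J via ε: add G.
From K via ε: add H.
From G via ε: add L.
From L via ε: add C, M.
No new states can be added; the closed set is {C, G, H, J, K, L, M, N}.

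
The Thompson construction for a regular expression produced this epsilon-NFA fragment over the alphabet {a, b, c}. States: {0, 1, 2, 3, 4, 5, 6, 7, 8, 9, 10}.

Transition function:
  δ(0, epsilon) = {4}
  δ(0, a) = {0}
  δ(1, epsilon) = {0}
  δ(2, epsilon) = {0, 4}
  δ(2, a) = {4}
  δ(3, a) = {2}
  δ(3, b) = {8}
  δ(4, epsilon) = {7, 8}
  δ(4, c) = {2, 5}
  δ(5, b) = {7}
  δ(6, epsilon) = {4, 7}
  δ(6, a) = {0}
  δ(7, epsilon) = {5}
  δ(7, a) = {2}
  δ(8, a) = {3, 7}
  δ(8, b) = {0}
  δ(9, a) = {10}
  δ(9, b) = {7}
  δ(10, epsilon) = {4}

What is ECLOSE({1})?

{0, 1, 4, 5, 7, 8}

Start with {1}.
From 1 via epsilon: add 0.
From 0 via epsilon: add 4.
From 4 via epsilon: add 7, 8.
From 7 via epsilon: add 5.
No new states can be added; the closed set is {0, 1, 4, 5, 7, 8}.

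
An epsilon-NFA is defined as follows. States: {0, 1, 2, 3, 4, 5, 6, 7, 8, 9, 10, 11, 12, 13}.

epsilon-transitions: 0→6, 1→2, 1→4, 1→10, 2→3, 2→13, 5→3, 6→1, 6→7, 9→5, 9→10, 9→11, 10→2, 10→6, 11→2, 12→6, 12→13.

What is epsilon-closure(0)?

{0, 1, 2, 3, 4, 6, 7, 10, 13}

Start with {0}.
From 0 via epsilon: add 6.
From 6 via epsilon: add 1, 7.
From 1 via epsilon: add 2, 4, 10.
From 2 via epsilon: add 3, 13.
No new states can be added; the closed set is {0, 1, 2, 3, 4, 6, 7, 10, 13}.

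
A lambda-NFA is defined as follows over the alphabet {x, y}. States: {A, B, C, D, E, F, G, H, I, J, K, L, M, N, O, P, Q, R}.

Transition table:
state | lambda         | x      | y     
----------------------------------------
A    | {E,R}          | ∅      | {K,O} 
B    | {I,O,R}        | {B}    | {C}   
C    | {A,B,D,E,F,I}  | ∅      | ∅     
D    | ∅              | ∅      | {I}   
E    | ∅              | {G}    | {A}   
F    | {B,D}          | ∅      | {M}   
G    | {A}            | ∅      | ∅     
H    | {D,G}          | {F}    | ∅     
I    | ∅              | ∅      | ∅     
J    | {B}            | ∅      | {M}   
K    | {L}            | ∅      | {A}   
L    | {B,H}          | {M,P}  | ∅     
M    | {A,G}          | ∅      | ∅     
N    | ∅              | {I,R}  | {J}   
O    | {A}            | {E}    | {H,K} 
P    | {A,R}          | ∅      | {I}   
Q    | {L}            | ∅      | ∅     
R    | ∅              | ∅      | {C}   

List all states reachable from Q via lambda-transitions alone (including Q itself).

Start with {Q}.
From Q via lambda: add L.
From L via lambda: add B, H.
From B via lambda: add I, O, R.
From H via lambda: add D, G.
From G via lambda: add A.
From A via lambda: add E.
No new states can be added; the closed set is {A, B, D, E, G, H, I, L, O, Q, R}.

{A, B, D, E, G, H, I, L, O, Q, R}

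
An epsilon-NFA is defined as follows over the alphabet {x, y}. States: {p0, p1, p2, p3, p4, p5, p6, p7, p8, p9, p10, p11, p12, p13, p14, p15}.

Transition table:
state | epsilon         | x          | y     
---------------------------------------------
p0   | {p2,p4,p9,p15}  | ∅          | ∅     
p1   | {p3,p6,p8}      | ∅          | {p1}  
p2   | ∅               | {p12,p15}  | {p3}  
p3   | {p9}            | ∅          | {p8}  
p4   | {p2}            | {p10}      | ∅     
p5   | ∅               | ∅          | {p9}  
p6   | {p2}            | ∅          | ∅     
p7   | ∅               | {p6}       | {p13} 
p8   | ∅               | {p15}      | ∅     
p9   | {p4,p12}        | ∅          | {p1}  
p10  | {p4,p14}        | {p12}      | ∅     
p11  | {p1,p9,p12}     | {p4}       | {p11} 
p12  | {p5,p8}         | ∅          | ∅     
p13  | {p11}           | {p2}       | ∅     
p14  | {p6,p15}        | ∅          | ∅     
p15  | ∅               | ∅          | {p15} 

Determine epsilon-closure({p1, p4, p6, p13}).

Start with {p1, p4, p6, p13}.
From p1 via epsilon: add p3, p8.
From p4 via epsilon: add p2.
From p13 via epsilon: add p11.
From p3 via epsilon: add p9.
From p11 via epsilon: add p12.
From p12 via epsilon: add p5.
No new states can be added; the closed set is {p1, p2, p3, p4, p5, p6, p8, p9, p11, p12, p13}.

{p1, p2, p3, p4, p5, p6, p8, p9, p11, p12, p13}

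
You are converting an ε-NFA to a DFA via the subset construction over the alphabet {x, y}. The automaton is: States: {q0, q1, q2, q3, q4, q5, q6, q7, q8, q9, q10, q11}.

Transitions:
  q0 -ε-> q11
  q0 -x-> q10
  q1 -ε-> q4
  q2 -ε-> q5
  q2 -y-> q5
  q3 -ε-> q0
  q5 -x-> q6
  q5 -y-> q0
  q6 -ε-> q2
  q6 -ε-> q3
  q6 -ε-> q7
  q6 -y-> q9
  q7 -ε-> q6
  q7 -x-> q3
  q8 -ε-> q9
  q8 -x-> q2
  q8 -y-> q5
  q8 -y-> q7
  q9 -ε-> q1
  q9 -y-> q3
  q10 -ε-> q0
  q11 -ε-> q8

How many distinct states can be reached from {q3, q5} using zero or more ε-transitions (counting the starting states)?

Start with {q3, q5}.
From q3 via ε: add q0.
From q0 via ε: add q11.
From q11 via ε: add q8.
From q8 via ε: add q9.
From q9 via ε: add q1.
From q1 via ε: add q4.
ε-closure = {q0, q1, q3, q4, q5, q8, q9, q11}, which has 8 states.

8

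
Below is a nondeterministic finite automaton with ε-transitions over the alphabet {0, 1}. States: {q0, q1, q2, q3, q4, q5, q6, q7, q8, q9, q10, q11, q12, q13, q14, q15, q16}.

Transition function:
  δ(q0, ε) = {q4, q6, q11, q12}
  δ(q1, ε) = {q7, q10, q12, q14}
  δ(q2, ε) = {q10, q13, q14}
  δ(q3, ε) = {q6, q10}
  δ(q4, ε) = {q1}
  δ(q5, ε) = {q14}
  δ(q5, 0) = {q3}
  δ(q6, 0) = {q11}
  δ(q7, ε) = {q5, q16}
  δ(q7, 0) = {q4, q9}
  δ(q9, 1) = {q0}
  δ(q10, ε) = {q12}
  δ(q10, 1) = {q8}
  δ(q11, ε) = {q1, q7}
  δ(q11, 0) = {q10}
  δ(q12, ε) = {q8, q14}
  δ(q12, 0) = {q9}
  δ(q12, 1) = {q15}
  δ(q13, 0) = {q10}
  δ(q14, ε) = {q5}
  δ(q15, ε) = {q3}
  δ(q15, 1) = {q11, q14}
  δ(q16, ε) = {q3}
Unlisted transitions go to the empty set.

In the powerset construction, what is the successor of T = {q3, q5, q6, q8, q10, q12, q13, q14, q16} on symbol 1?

q10 on 1 → {q8}.
q12 on 1 → {q15}.
No 1-transition from q3, q5, q6, q8, q13, q14, q16.
Union after reading 1: {q8, q15}.
Now take the ε-closure:
From q15 via ε: add q3.
From q3 via ε: add q6, q10.
From q10 via ε: add q12.
From q12 via ε: add q14.
From q14 via ε: add q5.
No new states can be added; the closed set is {q3, q5, q6, q8, q10, q12, q14, q15}.

{q3, q5, q6, q8, q10, q12, q14, q15}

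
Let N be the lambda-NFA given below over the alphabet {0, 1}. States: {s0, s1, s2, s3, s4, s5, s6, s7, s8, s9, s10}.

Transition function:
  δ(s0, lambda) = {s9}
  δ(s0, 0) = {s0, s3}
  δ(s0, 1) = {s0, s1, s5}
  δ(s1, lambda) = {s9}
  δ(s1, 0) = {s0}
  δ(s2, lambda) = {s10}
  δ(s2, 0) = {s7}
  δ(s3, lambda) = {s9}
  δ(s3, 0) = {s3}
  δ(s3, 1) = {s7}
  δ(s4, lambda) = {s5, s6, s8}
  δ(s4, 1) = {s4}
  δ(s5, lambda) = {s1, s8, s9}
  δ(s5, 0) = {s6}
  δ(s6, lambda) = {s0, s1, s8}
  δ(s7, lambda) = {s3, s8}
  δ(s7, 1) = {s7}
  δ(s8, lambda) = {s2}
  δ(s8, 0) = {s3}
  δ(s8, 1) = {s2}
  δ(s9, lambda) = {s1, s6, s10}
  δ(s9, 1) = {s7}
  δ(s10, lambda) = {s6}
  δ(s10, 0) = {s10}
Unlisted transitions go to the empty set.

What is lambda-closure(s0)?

Start with {s0}.
From s0 via lambda: add s9.
From s9 via lambda: add s1, s6, s10.
From s6 via lambda: add s8.
From s8 via lambda: add s2.
No new states can be added; the closed set is {s0, s1, s2, s6, s8, s9, s10}.

{s0, s1, s2, s6, s8, s9, s10}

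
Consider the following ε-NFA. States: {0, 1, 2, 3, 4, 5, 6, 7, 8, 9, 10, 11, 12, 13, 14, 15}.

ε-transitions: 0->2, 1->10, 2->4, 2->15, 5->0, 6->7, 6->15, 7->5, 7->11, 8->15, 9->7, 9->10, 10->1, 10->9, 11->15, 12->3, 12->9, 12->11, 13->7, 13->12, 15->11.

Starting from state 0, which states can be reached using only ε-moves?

Start with {0}.
From 0 via ε: add 2.
From 2 via ε: add 4, 15.
From 15 via ε: add 11.
No new states can be added; the closed set is {0, 2, 4, 11, 15}.

{0, 2, 4, 11, 15}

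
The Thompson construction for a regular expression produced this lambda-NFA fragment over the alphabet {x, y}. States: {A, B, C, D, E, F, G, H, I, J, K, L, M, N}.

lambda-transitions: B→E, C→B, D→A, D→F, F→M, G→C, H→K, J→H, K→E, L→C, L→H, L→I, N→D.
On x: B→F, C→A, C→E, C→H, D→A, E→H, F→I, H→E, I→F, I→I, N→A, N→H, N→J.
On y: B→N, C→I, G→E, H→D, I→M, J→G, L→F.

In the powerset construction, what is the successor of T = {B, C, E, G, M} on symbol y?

B on y → {N}.
C on y → {I}.
G on y → {E}.
No y-transition from E, M.
Union after reading y: {E, I, N}.
Now take the lambda-closure:
From N via lambda: add D.
From D via lambda: add A, F.
From F via lambda: add M.
No new states can be added; the closed set is {A, D, E, F, I, M, N}.

{A, D, E, F, I, M, N}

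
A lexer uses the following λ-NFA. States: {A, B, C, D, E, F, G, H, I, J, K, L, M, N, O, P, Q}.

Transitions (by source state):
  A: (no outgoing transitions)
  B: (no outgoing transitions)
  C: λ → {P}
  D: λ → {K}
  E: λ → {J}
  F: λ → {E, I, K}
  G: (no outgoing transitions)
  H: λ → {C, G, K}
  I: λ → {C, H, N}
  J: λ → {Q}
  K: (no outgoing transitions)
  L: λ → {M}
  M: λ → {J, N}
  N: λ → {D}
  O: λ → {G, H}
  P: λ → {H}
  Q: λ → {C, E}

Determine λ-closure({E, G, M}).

Start with {E, G, M}.
From E via λ: add J.
From M via λ: add N.
From J via λ: add Q.
From N via λ: add D.
From D via λ: add K.
From Q via λ: add C.
From C via λ: add P.
From P via λ: add H.
No new states can be added; the closed set is {C, D, E, G, H, J, K, M, N, P, Q}.

{C, D, E, G, H, J, K, M, N, P, Q}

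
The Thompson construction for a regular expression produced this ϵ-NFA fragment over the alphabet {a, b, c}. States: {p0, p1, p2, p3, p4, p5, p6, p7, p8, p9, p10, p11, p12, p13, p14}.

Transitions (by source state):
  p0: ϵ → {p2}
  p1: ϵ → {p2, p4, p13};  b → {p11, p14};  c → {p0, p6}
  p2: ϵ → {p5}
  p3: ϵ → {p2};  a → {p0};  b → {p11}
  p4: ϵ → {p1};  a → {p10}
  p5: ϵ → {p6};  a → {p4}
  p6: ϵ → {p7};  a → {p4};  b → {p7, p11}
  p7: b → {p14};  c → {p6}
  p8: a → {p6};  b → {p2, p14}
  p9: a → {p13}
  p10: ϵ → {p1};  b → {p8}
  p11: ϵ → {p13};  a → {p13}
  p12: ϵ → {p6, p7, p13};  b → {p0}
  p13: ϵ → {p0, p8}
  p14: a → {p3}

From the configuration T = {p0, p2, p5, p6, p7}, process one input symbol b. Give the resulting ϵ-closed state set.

p6 on b → {p7, p11}.
p7 on b → {p14}.
No b-transition from p0, p2, p5.
Union after reading b: {p7, p11, p14}.
Now take the ϵ-closure:
From p11 via ϵ: add p13.
From p13 via ϵ: add p0, p8.
From p0 via ϵ: add p2.
From p2 via ϵ: add p5.
From p5 via ϵ: add p6.
No new states can be added; the closed set is {p0, p2, p5, p6, p7, p8, p11, p13, p14}.

{p0, p2, p5, p6, p7, p8, p11, p13, p14}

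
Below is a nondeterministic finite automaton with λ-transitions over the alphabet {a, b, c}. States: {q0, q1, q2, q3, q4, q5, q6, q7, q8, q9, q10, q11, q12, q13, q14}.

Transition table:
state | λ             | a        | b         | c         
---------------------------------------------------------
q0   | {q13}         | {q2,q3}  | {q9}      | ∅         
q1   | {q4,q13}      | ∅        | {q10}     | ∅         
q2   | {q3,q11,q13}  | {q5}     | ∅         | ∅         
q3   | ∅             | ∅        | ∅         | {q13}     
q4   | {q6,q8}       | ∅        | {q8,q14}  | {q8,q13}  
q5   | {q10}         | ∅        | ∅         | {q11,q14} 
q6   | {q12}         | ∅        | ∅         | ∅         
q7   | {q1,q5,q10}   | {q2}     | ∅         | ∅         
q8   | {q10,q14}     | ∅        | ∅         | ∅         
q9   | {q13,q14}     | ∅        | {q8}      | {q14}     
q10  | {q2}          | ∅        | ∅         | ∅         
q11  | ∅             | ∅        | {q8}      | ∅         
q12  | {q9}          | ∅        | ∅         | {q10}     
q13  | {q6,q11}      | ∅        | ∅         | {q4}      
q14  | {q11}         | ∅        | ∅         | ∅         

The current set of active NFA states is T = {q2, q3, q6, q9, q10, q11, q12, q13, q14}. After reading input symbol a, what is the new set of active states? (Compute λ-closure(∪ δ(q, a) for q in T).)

q2 on a → {q5}.
No a-transition from q3, q6, q9, q10, q11, q12, q13, q14.
Union after reading a: {q5}.
Now take the λ-closure:
From q5 via λ: add q10.
From q10 via λ: add q2.
From q2 via λ: add q3, q11, q13.
From q13 via λ: add q6.
From q6 via λ: add q12.
From q12 via λ: add q9.
From q9 via λ: add q14.
No new states can be added; the closed set is {q2, q3, q5, q6, q9, q10, q11, q12, q13, q14}.

{q2, q3, q5, q6, q9, q10, q11, q12, q13, q14}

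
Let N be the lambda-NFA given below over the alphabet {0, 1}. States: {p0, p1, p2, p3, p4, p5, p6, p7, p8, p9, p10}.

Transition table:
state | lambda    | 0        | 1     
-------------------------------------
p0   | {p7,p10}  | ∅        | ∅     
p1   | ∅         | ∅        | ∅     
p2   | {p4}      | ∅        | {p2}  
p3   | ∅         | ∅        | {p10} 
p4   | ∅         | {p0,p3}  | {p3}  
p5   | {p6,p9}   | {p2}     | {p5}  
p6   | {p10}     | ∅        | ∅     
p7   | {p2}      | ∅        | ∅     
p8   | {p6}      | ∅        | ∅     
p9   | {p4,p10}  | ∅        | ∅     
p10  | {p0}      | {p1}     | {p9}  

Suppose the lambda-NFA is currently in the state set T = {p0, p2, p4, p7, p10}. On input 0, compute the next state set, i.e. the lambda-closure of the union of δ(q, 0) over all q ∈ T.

p4 on 0 → {p0, p3}.
p10 on 0 → {p1}.
No 0-transition from p0, p2, p7.
Union after reading 0: {p0, p1, p3}.
Now take the lambda-closure:
From p0 via lambda: add p7, p10.
From p7 via lambda: add p2.
From p2 via lambda: add p4.
No new states can be added; the closed set is {p0, p1, p2, p3, p4, p7, p10}.

{p0, p1, p2, p3, p4, p7, p10}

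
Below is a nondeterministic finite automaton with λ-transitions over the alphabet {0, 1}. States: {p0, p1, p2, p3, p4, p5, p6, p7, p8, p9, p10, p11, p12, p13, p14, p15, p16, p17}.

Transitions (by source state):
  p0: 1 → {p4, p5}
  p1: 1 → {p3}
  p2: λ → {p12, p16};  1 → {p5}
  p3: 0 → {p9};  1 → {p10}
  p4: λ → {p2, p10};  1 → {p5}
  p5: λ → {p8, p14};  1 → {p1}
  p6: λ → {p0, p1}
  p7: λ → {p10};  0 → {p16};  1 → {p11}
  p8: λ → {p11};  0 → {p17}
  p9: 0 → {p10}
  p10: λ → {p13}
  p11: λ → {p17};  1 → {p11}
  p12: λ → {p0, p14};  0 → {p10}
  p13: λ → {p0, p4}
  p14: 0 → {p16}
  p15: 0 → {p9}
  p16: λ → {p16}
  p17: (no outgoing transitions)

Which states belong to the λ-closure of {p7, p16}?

{p0, p2, p4, p7, p10, p12, p13, p14, p16}

Start with {p7, p16}.
From p7 via λ: add p10.
From p10 via λ: add p13.
From p13 via λ: add p0, p4.
From p4 via λ: add p2.
From p2 via λ: add p12.
From p12 via λ: add p14.
No new states can be added; the closed set is {p0, p2, p4, p7, p10, p12, p13, p14, p16}.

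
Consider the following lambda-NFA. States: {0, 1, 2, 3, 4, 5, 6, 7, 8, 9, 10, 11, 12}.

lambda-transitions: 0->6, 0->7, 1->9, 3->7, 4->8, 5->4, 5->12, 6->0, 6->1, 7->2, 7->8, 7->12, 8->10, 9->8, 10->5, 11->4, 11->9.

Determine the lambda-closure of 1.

{1, 4, 5, 8, 9, 10, 12}

Start with {1}.
From 1 via lambda: add 9.
From 9 via lambda: add 8.
From 8 via lambda: add 10.
From 10 via lambda: add 5.
From 5 via lambda: add 4, 12.
No new states can be added; the closed set is {1, 4, 5, 8, 9, 10, 12}.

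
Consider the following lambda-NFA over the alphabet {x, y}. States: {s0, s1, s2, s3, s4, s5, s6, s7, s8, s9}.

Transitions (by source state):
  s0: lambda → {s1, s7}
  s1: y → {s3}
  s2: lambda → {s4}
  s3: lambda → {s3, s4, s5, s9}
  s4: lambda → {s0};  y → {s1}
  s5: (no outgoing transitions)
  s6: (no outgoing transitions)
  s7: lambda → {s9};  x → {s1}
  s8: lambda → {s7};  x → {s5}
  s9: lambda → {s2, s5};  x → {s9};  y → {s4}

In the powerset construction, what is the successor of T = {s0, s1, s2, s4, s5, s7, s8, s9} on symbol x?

{s0, s1, s2, s4, s5, s7, s9}

s7 on x → {s1}.
s8 on x → {s5}.
s9 on x → {s9}.
No x-transition from s0, s1, s2, s4, s5.
Union after reading x: {s1, s5, s9}.
Now take the lambda-closure:
From s9 via lambda: add s2.
From s2 via lambda: add s4.
From s4 via lambda: add s0.
From s0 via lambda: add s7.
No new states can be added; the closed set is {s0, s1, s2, s4, s5, s7, s9}.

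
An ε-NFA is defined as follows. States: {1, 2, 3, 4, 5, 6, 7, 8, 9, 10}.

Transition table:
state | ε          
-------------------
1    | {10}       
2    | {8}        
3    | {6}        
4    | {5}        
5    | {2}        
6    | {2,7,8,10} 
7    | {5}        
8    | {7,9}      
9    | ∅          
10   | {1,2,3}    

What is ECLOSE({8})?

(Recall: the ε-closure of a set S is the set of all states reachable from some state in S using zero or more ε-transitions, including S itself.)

Start with {8}.
From 8 via ε: add 7, 9.
From 7 via ε: add 5.
From 5 via ε: add 2.
No new states can be added; the closed set is {2, 5, 7, 8, 9}.

{2, 5, 7, 8, 9}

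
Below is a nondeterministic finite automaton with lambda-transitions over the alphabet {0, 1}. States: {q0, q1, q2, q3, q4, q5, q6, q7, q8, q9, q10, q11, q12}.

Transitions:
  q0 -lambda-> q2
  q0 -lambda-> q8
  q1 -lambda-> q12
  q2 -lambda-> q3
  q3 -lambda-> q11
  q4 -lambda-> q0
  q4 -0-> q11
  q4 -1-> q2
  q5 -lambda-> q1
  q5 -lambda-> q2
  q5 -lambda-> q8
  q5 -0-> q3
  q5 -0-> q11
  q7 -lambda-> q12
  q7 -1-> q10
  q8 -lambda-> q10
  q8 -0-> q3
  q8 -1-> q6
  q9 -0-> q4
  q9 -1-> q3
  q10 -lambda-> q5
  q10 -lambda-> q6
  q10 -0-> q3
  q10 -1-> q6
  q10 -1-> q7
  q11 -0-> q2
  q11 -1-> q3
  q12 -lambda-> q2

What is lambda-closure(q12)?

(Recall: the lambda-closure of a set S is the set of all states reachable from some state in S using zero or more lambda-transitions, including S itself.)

Start with {q12}.
From q12 via lambda: add q2.
From q2 via lambda: add q3.
From q3 via lambda: add q11.
No new states can be added; the closed set is {q2, q3, q11, q12}.

{q2, q3, q11, q12}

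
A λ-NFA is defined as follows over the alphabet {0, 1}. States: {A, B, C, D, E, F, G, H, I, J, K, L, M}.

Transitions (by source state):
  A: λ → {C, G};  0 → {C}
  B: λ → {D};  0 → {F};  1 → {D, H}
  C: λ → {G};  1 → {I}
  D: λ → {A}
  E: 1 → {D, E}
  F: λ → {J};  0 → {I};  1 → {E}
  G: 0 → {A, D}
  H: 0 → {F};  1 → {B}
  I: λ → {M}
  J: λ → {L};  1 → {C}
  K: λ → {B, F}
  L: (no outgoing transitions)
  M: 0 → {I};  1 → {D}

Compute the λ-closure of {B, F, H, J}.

{A, B, C, D, F, G, H, J, L}

Start with {B, F, H, J}.
From B via λ: add D.
From J via λ: add L.
From D via λ: add A.
From A via λ: add C, G.
No new states can be added; the closed set is {A, B, C, D, F, G, H, J, L}.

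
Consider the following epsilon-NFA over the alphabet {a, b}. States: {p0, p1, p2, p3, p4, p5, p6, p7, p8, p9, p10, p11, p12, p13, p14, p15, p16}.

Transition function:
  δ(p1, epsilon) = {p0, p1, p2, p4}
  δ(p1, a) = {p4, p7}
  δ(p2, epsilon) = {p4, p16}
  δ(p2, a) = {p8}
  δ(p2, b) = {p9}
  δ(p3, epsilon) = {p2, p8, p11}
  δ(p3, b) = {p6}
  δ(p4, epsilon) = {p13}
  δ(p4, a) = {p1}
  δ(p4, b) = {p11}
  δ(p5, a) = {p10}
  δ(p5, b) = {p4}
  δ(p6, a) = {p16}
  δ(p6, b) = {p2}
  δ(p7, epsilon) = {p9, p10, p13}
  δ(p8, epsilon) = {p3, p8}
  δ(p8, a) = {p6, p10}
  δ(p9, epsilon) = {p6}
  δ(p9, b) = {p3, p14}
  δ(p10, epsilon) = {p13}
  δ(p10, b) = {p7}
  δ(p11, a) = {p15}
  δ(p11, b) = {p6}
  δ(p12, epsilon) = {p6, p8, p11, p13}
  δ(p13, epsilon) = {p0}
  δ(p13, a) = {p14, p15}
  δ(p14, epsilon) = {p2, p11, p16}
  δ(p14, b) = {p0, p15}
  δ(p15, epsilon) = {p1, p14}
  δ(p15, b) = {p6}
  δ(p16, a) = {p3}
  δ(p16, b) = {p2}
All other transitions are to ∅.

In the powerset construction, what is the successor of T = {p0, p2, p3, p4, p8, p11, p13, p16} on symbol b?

{p0, p2, p4, p6, p9, p11, p13, p16}

p2 on b → {p9}.
p3 on b → {p6}.
p4 on b → {p11}.
p11 on b → {p6}.
p16 on b → {p2}.
No b-transition from p0, p8, p13.
Union after reading b: {p2, p6, p9, p11}.
Now take the epsilon-closure:
From p2 via epsilon: add p4, p16.
From p4 via epsilon: add p13.
From p13 via epsilon: add p0.
No new states can be added; the closed set is {p0, p2, p4, p6, p9, p11, p13, p16}.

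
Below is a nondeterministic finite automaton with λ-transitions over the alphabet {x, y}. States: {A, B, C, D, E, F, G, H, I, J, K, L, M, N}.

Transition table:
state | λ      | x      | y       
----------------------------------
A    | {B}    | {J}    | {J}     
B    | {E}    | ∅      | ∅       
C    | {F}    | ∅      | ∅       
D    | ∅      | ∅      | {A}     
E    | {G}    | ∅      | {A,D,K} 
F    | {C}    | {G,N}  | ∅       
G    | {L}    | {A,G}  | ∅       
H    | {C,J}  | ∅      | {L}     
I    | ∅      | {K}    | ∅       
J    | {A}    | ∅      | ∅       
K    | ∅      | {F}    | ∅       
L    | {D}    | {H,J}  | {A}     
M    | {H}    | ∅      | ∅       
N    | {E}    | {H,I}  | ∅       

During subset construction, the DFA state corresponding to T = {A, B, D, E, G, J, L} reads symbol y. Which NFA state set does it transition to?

A on y → {J}.
D on y → {A}.
E on y → {A, D, K}.
L on y → {A}.
No y-transition from B, G, J.
Union after reading y: {A, D, J, K}.
Now take the λ-closure:
From A via λ: add B.
From B via λ: add E.
From E via λ: add G.
From G via λ: add L.
No new states can be added; the closed set is {A, B, D, E, G, J, K, L}.

{A, B, D, E, G, J, K, L}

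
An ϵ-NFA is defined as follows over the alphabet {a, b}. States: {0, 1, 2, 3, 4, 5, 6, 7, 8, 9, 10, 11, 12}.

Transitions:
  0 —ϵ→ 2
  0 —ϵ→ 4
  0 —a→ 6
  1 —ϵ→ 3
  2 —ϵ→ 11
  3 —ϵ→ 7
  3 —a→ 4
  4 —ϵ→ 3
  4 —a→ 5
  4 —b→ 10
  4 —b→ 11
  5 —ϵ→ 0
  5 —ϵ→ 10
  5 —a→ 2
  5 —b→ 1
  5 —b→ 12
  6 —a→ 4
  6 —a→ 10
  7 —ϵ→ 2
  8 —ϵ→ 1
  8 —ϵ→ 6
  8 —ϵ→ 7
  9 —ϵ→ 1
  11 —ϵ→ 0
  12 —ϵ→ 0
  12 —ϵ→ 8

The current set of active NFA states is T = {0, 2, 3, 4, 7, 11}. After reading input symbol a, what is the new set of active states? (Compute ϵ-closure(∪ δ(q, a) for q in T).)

0 on a → {6}.
3 on a → {4}.
4 on a → {5}.
No a-transition from 2, 7, 11.
Union after reading a: {4, 5, 6}.
Now take the ϵ-closure:
From 4 via ϵ: add 3.
From 5 via ϵ: add 0, 10.
From 0 via ϵ: add 2.
From 3 via ϵ: add 7.
From 2 via ϵ: add 11.
No new states can be added; the closed set is {0, 2, 3, 4, 5, 6, 7, 10, 11}.

{0, 2, 3, 4, 5, 6, 7, 10, 11}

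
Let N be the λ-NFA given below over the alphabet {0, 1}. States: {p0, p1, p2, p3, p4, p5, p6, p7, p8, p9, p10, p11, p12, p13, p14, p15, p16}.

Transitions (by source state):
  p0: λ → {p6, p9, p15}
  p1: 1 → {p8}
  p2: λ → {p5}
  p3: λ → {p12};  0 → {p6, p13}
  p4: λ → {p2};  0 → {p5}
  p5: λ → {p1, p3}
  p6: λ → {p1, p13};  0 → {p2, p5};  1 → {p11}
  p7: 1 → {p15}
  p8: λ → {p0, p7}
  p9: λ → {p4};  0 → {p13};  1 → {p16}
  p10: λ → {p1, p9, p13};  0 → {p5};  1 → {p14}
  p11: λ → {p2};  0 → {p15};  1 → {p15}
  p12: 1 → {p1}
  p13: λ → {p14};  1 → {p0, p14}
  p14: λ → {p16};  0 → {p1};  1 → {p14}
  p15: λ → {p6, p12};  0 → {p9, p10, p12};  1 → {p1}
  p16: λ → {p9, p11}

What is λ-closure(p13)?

Start with {p13}.
From p13 via λ: add p14.
From p14 via λ: add p16.
From p16 via λ: add p9, p11.
From p9 via λ: add p4.
From p11 via λ: add p2.
From p2 via λ: add p5.
From p5 via λ: add p1, p3.
From p3 via λ: add p12.
No new states can be added; the closed set is {p1, p2, p3, p4, p5, p9, p11, p12, p13, p14, p16}.

{p1, p2, p3, p4, p5, p9, p11, p12, p13, p14, p16}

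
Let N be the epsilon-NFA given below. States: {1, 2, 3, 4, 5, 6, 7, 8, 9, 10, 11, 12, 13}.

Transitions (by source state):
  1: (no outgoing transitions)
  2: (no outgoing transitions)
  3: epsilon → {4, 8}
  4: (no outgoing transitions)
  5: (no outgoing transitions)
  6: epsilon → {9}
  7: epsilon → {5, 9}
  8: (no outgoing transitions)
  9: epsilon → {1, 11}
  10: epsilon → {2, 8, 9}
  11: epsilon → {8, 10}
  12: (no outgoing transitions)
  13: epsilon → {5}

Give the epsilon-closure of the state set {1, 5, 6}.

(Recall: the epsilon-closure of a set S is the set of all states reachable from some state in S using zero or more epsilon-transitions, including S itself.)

{1, 2, 5, 6, 8, 9, 10, 11}

Start with {1, 5, 6}.
From 6 via epsilon: add 9.
From 9 via epsilon: add 11.
From 11 via epsilon: add 8, 10.
From 10 via epsilon: add 2.
No new states can be added; the closed set is {1, 2, 5, 6, 8, 9, 10, 11}.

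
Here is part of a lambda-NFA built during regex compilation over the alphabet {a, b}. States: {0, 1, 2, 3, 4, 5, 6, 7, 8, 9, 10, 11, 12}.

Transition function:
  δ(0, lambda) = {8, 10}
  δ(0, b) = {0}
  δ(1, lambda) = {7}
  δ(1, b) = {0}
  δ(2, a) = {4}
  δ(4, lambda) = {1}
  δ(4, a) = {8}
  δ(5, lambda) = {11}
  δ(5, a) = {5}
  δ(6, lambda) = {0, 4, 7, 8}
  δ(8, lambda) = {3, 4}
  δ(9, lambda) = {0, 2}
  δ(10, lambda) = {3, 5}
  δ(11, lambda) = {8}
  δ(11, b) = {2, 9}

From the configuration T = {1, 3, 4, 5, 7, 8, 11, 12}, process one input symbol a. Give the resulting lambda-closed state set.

4 on a → {8}.
5 on a → {5}.
No a-transition from 1, 3, 7, 8, 11, 12.
Union after reading a: {5, 8}.
Now take the lambda-closure:
From 5 via lambda: add 11.
From 8 via lambda: add 3, 4.
From 4 via lambda: add 1.
From 1 via lambda: add 7.
No new states can be added; the closed set is {1, 3, 4, 5, 7, 8, 11}.

{1, 3, 4, 5, 7, 8, 11}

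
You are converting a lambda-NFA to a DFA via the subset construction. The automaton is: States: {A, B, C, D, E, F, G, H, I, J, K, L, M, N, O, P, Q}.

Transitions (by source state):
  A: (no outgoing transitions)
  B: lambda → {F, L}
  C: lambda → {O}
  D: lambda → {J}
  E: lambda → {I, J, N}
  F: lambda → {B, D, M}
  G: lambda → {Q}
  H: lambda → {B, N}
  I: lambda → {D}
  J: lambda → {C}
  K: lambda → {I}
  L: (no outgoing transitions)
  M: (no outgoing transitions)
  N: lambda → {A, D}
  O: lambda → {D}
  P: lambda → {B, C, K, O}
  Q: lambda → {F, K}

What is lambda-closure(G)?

{B, C, D, F, G, I, J, K, L, M, O, Q}

Start with {G}.
From G via lambda: add Q.
From Q via lambda: add F, K.
From F via lambda: add B, D, M.
From K via lambda: add I.
From B via lambda: add L.
From D via lambda: add J.
From J via lambda: add C.
From C via lambda: add O.
No new states can be added; the closed set is {B, C, D, F, G, I, J, K, L, M, O, Q}.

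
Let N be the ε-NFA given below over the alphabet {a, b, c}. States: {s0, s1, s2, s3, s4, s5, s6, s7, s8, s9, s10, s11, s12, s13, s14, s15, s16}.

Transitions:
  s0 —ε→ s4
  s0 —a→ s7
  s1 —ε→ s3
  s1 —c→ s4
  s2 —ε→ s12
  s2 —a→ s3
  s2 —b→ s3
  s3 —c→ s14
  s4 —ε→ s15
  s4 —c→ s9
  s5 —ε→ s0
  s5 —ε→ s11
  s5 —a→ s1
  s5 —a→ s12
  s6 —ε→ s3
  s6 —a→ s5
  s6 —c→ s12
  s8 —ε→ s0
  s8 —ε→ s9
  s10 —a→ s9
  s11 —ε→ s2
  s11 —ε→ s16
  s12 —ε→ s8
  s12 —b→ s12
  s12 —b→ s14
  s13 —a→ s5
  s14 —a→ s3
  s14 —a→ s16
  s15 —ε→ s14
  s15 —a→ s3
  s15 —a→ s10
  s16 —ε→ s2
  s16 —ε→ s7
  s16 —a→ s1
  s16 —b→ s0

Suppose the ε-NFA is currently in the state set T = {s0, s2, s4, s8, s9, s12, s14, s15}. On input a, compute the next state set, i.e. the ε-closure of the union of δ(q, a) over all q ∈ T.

s0 on a → {s7}.
s2 on a → {s3}.
s14 on a → {s3, s16}.
s15 on a → {s3, s10}.
No a-transition from s4, s8, s9, s12.
Union after reading a: {s3, s7, s10, s16}.
Now take the ε-closure:
From s16 via ε: add s2.
From s2 via ε: add s12.
From s12 via ε: add s8.
From s8 via ε: add s0, s9.
From s0 via ε: add s4.
From s4 via ε: add s15.
From s15 via ε: add s14.
No new states can be added; the closed set is {s0, s2, s3, s4, s7, s8, s9, s10, s12, s14, s15, s16}.

{s0, s2, s3, s4, s7, s8, s9, s10, s12, s14, s15, s16}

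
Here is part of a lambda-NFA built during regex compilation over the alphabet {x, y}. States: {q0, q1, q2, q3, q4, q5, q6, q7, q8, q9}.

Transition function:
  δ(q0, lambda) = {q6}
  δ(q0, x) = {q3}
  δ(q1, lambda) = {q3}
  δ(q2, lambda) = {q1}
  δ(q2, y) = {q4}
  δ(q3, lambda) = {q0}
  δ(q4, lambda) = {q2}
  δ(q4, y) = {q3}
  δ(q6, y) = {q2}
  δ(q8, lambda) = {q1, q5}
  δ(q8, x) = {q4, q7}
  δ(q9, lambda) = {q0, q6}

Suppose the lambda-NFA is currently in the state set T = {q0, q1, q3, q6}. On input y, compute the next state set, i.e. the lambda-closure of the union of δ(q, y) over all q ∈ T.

{q0, q1, q2, q3, q6}

q6 on y → {q2}.
No y-transition from q0, q1, q3.
Union after reading y: {q2}.
Now take the lambda-closure:
From q2 via lambda: add q1.
From q1 via lambda: add q3.
From q3 via lambda: add q0.
From q0 via lambda: add q6.
No new states can be added; the closed set is {q0, q1, q2, q3, q6}.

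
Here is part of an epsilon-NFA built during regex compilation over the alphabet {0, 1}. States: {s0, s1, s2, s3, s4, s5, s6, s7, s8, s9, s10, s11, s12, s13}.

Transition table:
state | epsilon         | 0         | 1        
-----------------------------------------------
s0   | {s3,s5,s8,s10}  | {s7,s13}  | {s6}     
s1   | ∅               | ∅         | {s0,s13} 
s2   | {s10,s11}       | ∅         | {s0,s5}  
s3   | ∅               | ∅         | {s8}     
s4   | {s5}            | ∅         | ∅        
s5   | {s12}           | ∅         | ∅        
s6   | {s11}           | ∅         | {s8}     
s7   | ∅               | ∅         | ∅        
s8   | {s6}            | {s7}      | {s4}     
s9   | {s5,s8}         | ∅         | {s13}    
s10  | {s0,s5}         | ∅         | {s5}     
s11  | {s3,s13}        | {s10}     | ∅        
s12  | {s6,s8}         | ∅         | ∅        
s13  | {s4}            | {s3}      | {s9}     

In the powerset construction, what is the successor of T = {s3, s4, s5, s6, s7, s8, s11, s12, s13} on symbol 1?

{s3, s4, s5, s6, s8, s9, s11, s12, s13}

s3 on 1 → {s8}.
s6 on 1 → {s8}.
s8 on 1 → {s4}.
s13 on 1 → {s9}.
No 1-transition from s4, s5, s7, s11, s12.
Union after reading 1: {s4, s8, s9}.
Now take the epsilon-closure:
From s4 via epsilon: add s5.
From s8 via epsilon: add s6.
From s5 via epsilon: add s12.
From s6 via epsilon: add s11.
From s11 via epsilon: add s3, s13.
No new states can be added; the closed set is {s3, s4, s5, s6, s8, s9, s11, s12, s13}.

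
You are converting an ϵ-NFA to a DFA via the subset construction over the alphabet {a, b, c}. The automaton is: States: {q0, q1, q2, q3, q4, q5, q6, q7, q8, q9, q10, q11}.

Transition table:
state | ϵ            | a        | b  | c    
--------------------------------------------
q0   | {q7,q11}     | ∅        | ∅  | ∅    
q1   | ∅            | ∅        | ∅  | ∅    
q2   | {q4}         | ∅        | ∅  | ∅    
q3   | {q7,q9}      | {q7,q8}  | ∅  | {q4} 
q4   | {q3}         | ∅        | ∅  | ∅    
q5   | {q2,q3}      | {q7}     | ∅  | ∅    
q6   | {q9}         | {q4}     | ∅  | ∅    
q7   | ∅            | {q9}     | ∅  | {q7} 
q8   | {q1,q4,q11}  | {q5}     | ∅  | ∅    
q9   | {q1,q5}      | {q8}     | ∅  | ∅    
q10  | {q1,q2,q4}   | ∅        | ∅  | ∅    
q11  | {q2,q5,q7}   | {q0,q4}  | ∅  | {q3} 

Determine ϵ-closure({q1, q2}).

{q1, q2, q3, q4, q5, q7, q9}

Start with {q1, q2}.
From q2 via ϵ: add q4.
From q4 via ϵ: add q3.
From q3 via ϵ: add q7, q9.
From q9 via ϵ: add q5.
No new states can be added; the closed set is {q1, q2, q3, q4, q5, q7, q9}.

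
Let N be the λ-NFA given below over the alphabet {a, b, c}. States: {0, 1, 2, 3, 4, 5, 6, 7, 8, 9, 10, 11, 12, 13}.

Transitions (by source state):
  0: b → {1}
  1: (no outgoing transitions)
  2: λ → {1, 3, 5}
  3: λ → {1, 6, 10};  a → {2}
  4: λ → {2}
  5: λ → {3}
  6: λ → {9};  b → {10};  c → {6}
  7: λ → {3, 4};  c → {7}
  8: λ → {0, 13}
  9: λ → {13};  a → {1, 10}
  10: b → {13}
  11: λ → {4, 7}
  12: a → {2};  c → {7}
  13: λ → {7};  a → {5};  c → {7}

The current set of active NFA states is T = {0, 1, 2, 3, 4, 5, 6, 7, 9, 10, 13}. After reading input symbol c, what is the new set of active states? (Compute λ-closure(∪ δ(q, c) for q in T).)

6 on c → {6}.
7 on c → {7}.
13 on c → {7}.
No c-transition from 0, 1, 2, 3, 4, 5, 9, 10.
Union after reading c: {6, 7}.
Now take the λ-closure:
From 6 via λ: add 9.
From 7 via λ: add 3, 4.
From 3 via λ: add 1, 10.
From 4 via λ: add 2.
From 9 via λ: add 13.
From 2 via λ: add 5.
No new states can be added; the closed set is {1, 2, 3, 4, 5, 6, 7, 9, 10, 13}.

{1, 2, 3, 4, 5, 6, 7, 9, 10, 13}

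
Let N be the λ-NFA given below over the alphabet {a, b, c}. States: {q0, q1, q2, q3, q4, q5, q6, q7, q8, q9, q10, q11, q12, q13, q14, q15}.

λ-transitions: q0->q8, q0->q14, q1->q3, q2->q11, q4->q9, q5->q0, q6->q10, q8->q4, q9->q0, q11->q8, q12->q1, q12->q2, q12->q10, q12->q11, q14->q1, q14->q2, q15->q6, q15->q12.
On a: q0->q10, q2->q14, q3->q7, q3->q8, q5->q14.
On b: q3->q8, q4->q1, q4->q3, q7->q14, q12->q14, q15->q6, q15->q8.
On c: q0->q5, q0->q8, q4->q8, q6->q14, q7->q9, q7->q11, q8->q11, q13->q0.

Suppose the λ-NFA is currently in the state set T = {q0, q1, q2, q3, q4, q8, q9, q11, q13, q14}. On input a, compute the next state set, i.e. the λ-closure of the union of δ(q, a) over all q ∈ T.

{q0, q1, q2, q3, q4, q7, q8, q9, q10, q11, q14}

q0 on a → {q10}.
q2 on a → {q14}.
q3 on a → {q7, q8}.
No a-transition from q1, q4, q8, q9, q11, q13, q14.
Union after reading a: {q7, q8, q10, q14}.
Now take the λ-closure:
From q8 via λ: add q4.
From q14 via λ: add q1, q2.
From q1 via λ: add q3.
From q2 via λ: add q11.
From q4 via λ: add q9.
From q9 via λ: add q0.
No new states can be added; the closed set is {q0, q1, q2, q3, q4, q7, q8, q9, q10, q11, q14}.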